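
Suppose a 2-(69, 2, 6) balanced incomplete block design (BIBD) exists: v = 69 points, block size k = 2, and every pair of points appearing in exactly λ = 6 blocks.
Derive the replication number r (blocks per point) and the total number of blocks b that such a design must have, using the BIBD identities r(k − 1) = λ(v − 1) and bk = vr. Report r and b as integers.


Any 2-(v, k, λ) BIBD satisfies two necessary conditions:
  (i)  Each point sits in r blocks, and counting incidences through any fixed point gives r(k − 1) = λ(v − 1), so r = λ(v − 1)/(k − 1).
  (ii) Total incidences bk = vr, so b = vr/k.
Step 1: r = λ(v − 1)/(k − 1) = 6·(69 − 1)/(2 − 1) = 6·68/1 = 408/1 = 408.
Step 2: b = vr/k = 69·408/2 = 28152/2 = 14076.
Check integrality: r = 408 ∈ Z ✓, b = 14076 ∈ Z ✓.
(These identities are necessary conditions: they determine r and b for any design with these parameters, but do not by themselves prove that one exists.)

r = 408, b = 14076.


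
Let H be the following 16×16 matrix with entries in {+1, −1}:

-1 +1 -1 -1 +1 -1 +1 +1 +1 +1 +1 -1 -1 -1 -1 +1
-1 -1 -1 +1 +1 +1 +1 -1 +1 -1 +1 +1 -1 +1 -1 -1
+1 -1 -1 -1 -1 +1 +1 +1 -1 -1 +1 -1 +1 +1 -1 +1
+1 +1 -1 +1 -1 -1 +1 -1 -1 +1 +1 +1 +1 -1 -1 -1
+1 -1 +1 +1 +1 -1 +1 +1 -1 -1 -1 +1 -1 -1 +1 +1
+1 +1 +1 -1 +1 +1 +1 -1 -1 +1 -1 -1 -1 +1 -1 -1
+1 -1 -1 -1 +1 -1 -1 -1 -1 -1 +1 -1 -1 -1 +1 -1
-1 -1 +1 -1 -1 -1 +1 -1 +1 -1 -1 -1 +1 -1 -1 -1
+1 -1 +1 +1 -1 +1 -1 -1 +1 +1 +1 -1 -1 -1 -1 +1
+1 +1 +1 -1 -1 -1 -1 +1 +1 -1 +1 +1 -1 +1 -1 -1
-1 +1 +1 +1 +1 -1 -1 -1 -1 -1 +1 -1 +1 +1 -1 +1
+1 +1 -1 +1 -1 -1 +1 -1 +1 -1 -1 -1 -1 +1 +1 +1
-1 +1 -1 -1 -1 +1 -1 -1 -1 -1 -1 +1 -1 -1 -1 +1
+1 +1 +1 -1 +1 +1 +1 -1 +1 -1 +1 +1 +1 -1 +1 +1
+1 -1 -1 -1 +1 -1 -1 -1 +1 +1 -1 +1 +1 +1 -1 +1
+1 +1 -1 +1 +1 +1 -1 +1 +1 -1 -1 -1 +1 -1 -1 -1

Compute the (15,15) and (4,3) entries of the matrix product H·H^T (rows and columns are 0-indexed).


Row 3 of H: [1, 1, -1, 1, -1, -1, 1, -1, -1, 1, 1, 1, 1, -1, -1, -1].
Row 4 of H: [1, -1, 1, 1, 1, -1, 1, 1, -1, -1, -1, 1, -1, -1, 1, 1].
Row 15 of H: [1, 1, -1, 1, 1, 1, -1, 1, 1, -1, -1, -1, 1, -1, -1, -1].
(H·H^T)[15][15] = Σ_j H[15][j]·H[15][j] = (1)² + (1)² + (-1)² + (1)² + (1)² + (1)² + (-1)² + (1)² + (1)² + (-1)² + (-1)² + (-1)² + (1)² + (-1)² + (-1)² + (-1)² = 1 + 1 + 1 + 1 + 1 + 1 + 1 + 1 + 1 + 1 + 1 + 1 + 1 + 1 + 1 + 1 = 16.
(H·H^T)[4][3] = Σ_j H[4][j]·H[3][j] = (1)·(1) + (-1)·(1) + (1)·(-1) + (1)·(1) + (1)·(-1) + (-1)·(-1) + (1)·(1) + (1)·(-1) + (-1)·(-1) + (-1)·(1) + (-1)·(1) + (1)·(1) + (-1)·(1) + (-1)·(-1) + (1)·(-1) + (1)·(-1) = 1 + -1 + -1 + 1 + -1 + 1 + 1 + -1 + 1 + -1 + -1 + 1 + -1 + 1 + -1 + -1 = -2.
Rows 4 and 3 are not orthogonal (dot product = -2 ≠ 0), so H is not a Hadamard matrix.

(15,15) entry = 16; (4,3) entry = -2.


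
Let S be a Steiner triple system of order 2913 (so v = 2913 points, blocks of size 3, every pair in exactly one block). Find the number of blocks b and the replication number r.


An STS(v) is a 2-(v, 3, 1) BIBD: block size k = 3, λ = 1.
Replication: r(k − 1) = λ(v − 1) ⇒ r·2 = 2913 − 1 = 2912 ⇒ r = 1456.
Block count: b = v(v − 1)/6 = 2913·2912/6 = 8482656/6 = 1413776.
(Check via bk = vr: 1413776·3 = 4241328 = 2913·1456 = 4241328 ✓.)

r = 1456, b = 1413776.


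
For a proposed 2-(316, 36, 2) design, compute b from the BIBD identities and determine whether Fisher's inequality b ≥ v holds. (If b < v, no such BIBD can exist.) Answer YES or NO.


b = λv(v − 1)/(k(k − 1)) = 2·316·315/(36·35) = 199080/1260 = 158.
Compare with v = 316: b < v, so Fisher's inequality fails.

NO


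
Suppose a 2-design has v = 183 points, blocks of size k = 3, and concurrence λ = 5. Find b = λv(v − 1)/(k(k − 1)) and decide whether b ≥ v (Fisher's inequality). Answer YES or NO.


b = λv(v − 1)/(k(k − 1)) = 5·183·182/(3·2) = 166530/6 = 27755.
Compare with v = 183: b ≥ v, so Fisher's inequality holds.

YES


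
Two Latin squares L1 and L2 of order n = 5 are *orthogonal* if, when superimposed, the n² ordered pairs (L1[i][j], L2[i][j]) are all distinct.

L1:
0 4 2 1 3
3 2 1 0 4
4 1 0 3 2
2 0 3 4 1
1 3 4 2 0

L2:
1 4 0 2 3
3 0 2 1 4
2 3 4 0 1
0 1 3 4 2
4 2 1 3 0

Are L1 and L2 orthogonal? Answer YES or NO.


Form the n² = 25 superimposed pairs (L1[i][j], L2[i][j]), row by row (rows and columns indexed from 0):
row 0: (0,1) (4,4) (2,0) (1,2) (3,3)
row 1: (3,3) (2,0) (1,2) (0,1) (4,4)
row 2: (4,2) (1,3) (0,4) (3,0) (2,1)
row 3: (2,0) (0,1) (3,3) (4,4) (1,2)
row 4: (1,4) (3,2) (4,1) (2,3) (0,0)
Orthogonality requires all 25 pairs distinct.
But the pair (3,3) repeats: cell (0,4) has L1 = 3, L2 = 3, and cell (1,0) has L1 = 3, L2 = 3.
A repeated pair means some other pair never occurs (only 15 distinct pairs out of 25), so the squares are not orthogonal.
Conclusion: NO.

NO


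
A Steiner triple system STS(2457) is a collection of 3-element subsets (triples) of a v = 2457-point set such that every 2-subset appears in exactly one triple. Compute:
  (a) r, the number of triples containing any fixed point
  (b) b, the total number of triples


An STS(v) is a 2-(v, 3, 1) BIBD: block size k = 3, λ = 1.
Replication: r(k − 1) = λ(v − 1) ⇒ r·2 = 2457 − 1 = 2456 ⇒ r = 1228.
Block count: b = v(v − 1)/6 = 2457·2456/6 = 6034392/6 = 1005732.
(Check via bk = vr: 1005732·3 = 3017196 = 2457·1228 = 3017196 ✓.)

r = 1228, b = 1005732.


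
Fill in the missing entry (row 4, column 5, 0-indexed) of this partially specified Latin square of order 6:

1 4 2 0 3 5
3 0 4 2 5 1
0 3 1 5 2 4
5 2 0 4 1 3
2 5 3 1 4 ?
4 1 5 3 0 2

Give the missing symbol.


Row 4 contains symbols [1, 2, 3, 4, 5] — missing [0].
Column 5 contains symbols [1, 2, 3, 4, 5] — missing [0].
The missing symbol must appear in both missing sets; intersection = [0].
Therefore the hidden value is 0.

Missing value = 0.


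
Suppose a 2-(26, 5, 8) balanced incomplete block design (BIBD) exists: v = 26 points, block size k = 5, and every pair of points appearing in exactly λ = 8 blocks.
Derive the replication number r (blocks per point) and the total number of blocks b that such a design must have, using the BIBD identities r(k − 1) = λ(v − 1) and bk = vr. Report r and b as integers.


Any 2-(v, k, λ) BIBD satisfies two necessary conditions:
  (i)  Each point sits in r blocks, and counting incidences through any fixed point gives r(k − 1) = λ(v − 1), so r = λ(v − 1)/(k − 1).
  (ii) Total incidences bk = vr, so b = vr/k.
Step 1: r = λ(v − 1)/(k − 1) = 8·(26 − 1)/(5 − 1) = 8·25/4 = 200/4 = 50.
Step 2: b = vr/k = 26·50/5 = 1300/5 = 260.
Check integrality: r = 50 ∈ Z ✓, b = 260 ∈ Z ✓.
(These identities are necessary conditions: they determine r and b for any design with these parameters, but do not by themselves prove that one exists.)

r = 50, b = 260.


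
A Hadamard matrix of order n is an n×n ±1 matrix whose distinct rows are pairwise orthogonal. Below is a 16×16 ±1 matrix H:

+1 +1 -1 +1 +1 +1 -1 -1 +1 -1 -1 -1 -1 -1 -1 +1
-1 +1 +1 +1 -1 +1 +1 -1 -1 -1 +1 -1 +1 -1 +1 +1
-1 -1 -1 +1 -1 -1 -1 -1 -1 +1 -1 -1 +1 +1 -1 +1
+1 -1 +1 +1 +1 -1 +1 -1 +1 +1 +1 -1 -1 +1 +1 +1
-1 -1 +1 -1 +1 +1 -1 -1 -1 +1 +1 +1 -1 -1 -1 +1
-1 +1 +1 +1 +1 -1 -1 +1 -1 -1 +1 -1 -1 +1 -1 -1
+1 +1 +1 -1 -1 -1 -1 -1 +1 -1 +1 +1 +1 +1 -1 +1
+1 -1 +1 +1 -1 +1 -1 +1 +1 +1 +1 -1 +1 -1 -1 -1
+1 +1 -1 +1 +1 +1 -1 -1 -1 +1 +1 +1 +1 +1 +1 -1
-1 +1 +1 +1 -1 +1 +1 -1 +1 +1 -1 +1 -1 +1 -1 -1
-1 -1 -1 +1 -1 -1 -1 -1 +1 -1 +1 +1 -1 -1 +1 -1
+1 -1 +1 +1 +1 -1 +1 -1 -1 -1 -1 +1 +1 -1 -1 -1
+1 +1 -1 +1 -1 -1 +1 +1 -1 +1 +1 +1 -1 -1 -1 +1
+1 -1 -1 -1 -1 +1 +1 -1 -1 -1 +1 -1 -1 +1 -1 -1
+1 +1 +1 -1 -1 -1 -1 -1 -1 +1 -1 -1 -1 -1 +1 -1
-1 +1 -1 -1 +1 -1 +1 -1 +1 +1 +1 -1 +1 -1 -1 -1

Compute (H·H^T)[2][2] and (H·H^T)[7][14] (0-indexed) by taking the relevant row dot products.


Row 2 of H: [-1, -1, -1, 1, -1, -1, -1, -1, -1, 1, -1, -1, 1, 1, -1, 1].
Row 7 of H: [1, -1, 1, 1, -1, 1, -1, 1, 1, 1, 1, -1, 1, -1, -1, -1].
Row 14 of H: [1, 1, 1, -1, -1, -1, -1, -1, -1, 1, -1, -1, -1, -1, 1, -1].
(H·H^T)[2][2] = Σ_j H[2][j]·H[2][j] = (-1)² + (-1)² + (-1)² + (1)² + (-1)² + (-1)² + (-1)² + (-1)² + (-1)² + (1)² + (-1)² + (-1)² + (1)² + (1)² + (-1)² + (1)² = 1 + 1 + 1 + 1 + 1 + 1 + 1 + 1 + 1 + 1 + 1 + 1 + 1 + 1 + 1 + 1 = 16.
(H·H^T)[7][14] = Σ_j H[7][j]·H[14][j] = (1)·(1) + (-1)·(1) + (1)·(1) + (1)·(-1) + (-1)·(-1) + (1)·(-1) + (-1)·(-1) + (1)·(-1) + (1)·(-1) + (1)·(1) + (1)·(-1) + (-1)·(-1) + (1)·(-1) + (-1)·(-1) + (-1)·(1) + (-1)·(-1) = 1 + -1 + 1 + -1 + 1 + -1 + 1 + -1 + -1 + 1 + -1 + 1 + -1 + 1 + -1 + 1 = 0.
So rows 7 and 14 are orthogonal; the diagonal entry equals n = 16.

(2,2) entry = 16; (7,14) entry = 0.


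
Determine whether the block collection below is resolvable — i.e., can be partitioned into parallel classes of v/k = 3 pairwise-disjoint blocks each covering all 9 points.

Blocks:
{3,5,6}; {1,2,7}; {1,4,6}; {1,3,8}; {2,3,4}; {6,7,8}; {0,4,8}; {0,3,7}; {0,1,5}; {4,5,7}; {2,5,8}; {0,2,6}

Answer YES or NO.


v = 9, block size k = 3, number of blocks = 12.
For resolvability, blocks must partition into parallel classes of size v/k = 3.
Total blocks must therefore be a multiple of 3: 12 = 3·4 + 0 ⇒ divisible ✓.
Greedy packing gives 4 candidate class(es). Each should be a full parallel class (size 3, covers all 9 points).
  Class 1 (3 blocks): {3,5,6}; {1,2,7}; {0,4,8}. Points covered: [0, 1, 2, 3, 4, 5, 6, 7, 8].
  Class 2 (3 blocks): {1,4,6}; {0,3,7}; {2,5,8}. Points covered: [0, 1, 2, 3, 4, 5, 6, 7, 8].
  Class 3 (3 blocks): {1,3,8}; {4,5,7}; {0,2,6}. Points covered: [0, 1, 2, 3, 4, 5, 6, 7, 8].
  Class 4 (3 blocks): {2,3,4}; {6,7,8}; {0,1,5}. Points covered: [0, 1, 2, 3, 4, 5, 6, 7, 8].
All classes full (size 3)? YES. All classes cover every point? YES.
Resolvable? YES.

YES


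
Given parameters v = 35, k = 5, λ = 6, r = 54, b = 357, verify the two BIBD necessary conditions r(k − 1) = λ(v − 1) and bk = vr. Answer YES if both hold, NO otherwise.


Condition (i): r(k − 1) = 54·4 = 216; λ(v − 1) = 6·34 = 204. Match? NO.
Condition (ii): bk = 357·5 = 1785; vr = 35·54 = 1890. Match? NO.
Both conditions hold? NO.

NO


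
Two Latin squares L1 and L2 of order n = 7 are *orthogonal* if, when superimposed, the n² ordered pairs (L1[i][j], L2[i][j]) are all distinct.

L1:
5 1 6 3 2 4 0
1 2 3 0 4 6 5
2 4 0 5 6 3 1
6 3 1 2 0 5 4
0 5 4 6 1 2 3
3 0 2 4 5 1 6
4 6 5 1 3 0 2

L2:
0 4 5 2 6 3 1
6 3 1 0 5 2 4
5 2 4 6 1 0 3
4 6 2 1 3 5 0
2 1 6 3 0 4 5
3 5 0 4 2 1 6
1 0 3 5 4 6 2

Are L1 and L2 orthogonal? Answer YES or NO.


Form the n² = 49 superimposed pairs (L1[i][j], L2[i][j]), row by row (rows and columns indexed from 0):
row 0: (5,0) (1,4) (6,5) (3,2) (2,6) (4,3) (0,1)
row 1: (1,6) (2,3) (3,1) (0,0) (4,5) (6,2) (5,4)
row 2: (2,5) (4,2) (0,4) (5,6) (6,1) (3,0) (1,3)
row 3: (6,4) (3,6) (1,2) (2,1) (0,3) (5,5) (4,0)
row 4: (0,2) (5,1) (4,6) (6,3) (1,0) (2,4) (3,5)
row 5: (3,3) (0,5) (2,0) (4,4) (5,2) (1,1) (6,6)
row 6: (4,1) (6,0) (5,3) (1,5) (3,4) (0,6) (2,2)
Orthogonality requires all 49 pairs distinct.
Check by first coordinate: for each symbol s of L1, list the L2 entries in the n cells where L1 = s; they must all differ.
  L1 = 0: L2 entries (in reading order) 1, 0, 4, 3, 2, 5, 6 — all 7 distinct ✓
  L1 = 1: L2 entries (in reading order) 4, 6, 3, 2, 0, 1, 5 — all 7 distinct ✓
  L1 = 2: L2 entries (in reading order) 6, 3, 5, 1, 4, 0, 2 — all 7 distinct ✓
  L1 = 3: L2 entries (in reading order) 2, 1, 0, 6, 5, 3, 4 — all 7 distinct ✓
  L1 = 4: L2 entries (in reading order) 3, 5, 2, 0, 6, 4, 1 — all 7 distinct ✓
  L1 = 5: L2 entries (in reading order) 0, 4, 6, 5, 1, 2, 3 — all 7 distinct ✓
  L1 = 6: L2 entries (in reading order) 5, 2, 1, 4, 3, 6, 0 — all 7 distinct ✓
Every symbol of L1 meets every symbol of L2 exactly once, so all 49 pairs are distinct (49 of 49).
Conclusion: YES.

YES


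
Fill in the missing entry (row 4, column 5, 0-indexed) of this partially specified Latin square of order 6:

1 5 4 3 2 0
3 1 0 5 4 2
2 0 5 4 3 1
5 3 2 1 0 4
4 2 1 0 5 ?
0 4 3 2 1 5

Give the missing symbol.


Row 4 contains symbols [0, 1, 2, 4, 5] — missing [3].
Column 5 contains symbols [0, 1, 2, 4, 5] — missing [3].
The missing symbol must appear in both missing sets; intersection = [3].
Therefore the hidden value is 3.

Missing value = 3.


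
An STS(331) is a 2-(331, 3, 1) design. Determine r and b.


An STS(v) is a 2-(v, 3, 1) BIBD: block size k = 3, λ = 1.
Replication: r(k − 1) = λ(v − 1) ⇒ r·2 = 331 − 1 = 330 ⇒ r = 165.
Block count: b = v(v − 1)/6 = 331·330/6 = 109230/6 = 18205.

r = 165, b = 18205.


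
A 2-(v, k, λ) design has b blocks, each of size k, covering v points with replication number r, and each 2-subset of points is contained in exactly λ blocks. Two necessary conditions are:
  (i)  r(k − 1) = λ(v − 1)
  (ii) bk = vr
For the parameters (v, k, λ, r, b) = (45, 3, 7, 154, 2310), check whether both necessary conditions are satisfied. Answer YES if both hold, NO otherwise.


Condition (i): r(k − 1) = 154·2 = 308; λ(v − 1) = 7·44 = 308. Match? YES.
Condition (ii): bk = 2310·3 = 6930; vr = 45·154 = 6930. Match? YES.
Both conditions hold? YES.

YES


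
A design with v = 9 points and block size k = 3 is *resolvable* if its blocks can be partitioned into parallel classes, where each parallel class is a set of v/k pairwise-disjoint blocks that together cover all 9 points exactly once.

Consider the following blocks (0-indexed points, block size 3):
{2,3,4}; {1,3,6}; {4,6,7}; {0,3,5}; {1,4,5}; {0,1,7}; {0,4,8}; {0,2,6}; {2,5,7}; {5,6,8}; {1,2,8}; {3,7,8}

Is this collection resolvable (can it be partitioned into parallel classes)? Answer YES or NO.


v = 9, block size k = 3, number of blocks = 12.
For resolvability, blocks must partition into parallel classes of size v/k = 3.
Total blocks must therefore be a multiple of 3: 12 = 3·4 + 0 ⇒ divisible ✓.
Greedy packing gives 4 candidate class(es). Each should be a full parallel class (size 3, covers all 9 points).
  Class 1 (3 blocks): {2,3,4}; {0,1,7}; {5,6,8}. Points covered: [0, 1, 2, 3, 4, 5, 6, 7, 8].
  Class 2 (3 blocks): {1,3,6}; {0,4,8}; {2,5,7}. Points covered: [0, 1, 2, 3, 4, 5, 6, 7, 8].
  Class 3 (3 blocks): {4,6,7}; {0,3,5}; {1,2,8}. Points covered: [0, 1, 2, 3, 4, 5, 6, 7, 8].
  Class 4 (3 blocks): {1,4,5}; {0,2,6}; {3,7,8}. Points covered: [0, 1, 2, 3, 4, 5, 6, 7, 8].
All classes full (size 3)? YES. All classes cover every point? YES.
Resolvable? YES.

YES


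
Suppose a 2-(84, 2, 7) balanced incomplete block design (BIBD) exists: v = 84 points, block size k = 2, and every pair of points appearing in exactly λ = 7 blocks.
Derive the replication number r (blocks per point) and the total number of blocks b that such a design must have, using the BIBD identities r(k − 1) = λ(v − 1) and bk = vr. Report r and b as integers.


Any 2-(v, k, λ) BIBD satisfies two necessary conditions:
  (i)  Each point sits in r blocks, and counting incidences through any fixed point gives r(k − 1) = λ(v − 1), so r = λ(v − 1)/(k − 1).
  (ii) Total incidences bk = vr, so b = vr/k.
Step 1: r = λ(v − 1)/(k − 1) = 7·(84 − 1)/(2 − 1) = 7·83/1 = 581/1 = 581.
Step 2: b = vr/k = 84·581/2 = 48804/2 = 24402.
Check integrality: r = 581 ∈ Z ✓, b = 24402 ∈ Z ✓.
(These identities are necessary conditions: they determine r and b for any design with these parameters, but do not by themselves prove that one exists.)

r = 581, b = 24402.


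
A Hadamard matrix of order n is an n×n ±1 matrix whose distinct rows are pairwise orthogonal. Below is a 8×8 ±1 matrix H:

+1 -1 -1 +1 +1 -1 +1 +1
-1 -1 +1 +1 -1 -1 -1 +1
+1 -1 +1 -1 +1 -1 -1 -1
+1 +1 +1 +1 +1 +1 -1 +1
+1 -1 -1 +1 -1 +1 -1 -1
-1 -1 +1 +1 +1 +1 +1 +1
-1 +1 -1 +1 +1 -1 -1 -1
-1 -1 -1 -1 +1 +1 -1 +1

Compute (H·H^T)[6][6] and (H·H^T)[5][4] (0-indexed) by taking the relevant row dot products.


Row 4 of H: [1, -1, -1, 1, -1, 1, -1, -1].
Row 5 of H: [-1, -1, 1, 1, 1, 1, 1, 1].
Row 6 of H: [-1, 1, -1, 1, 1, -1, -1, -1].
(H·H^T)[6][6] = Σ_j H[6][j]·H[6][j] = (-1)² + (1)² + (-1)² + (1)² + (1)² + (-1)² + (-1)² + (-1)² = 1 + 1 + 1 + 1 + 1 + 1 + 1 + 1 = 8.
(H·H^T)[5][4] = Σ_j H[5][j]·H[4][j] = (-1)·(1) + (-1)·(-1) + (1)·(-1) + (1)·(1) + (1)·(-1) + (1)·(1) + (1)·(-1) + (1)·(-1) = -1 + 1 + -1 + 1 + -1 + 1 + -1 + -1 = -2.
Rows 5 and 4 are not orthogonal (dot product = -2 ≠ 0), so H is not a Hadamard matrix.

(6,6) entry = 8; (5,4) entry = -2.


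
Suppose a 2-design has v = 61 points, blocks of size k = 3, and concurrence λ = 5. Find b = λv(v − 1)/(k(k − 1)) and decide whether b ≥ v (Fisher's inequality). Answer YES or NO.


b = λv(v − 1)/(k(k − 1)) = 5·61·60/(3·2) = 18300/6 = 3050.
Compare with v = 61: b ≥ v, so Fisher's inequality holds.

YES


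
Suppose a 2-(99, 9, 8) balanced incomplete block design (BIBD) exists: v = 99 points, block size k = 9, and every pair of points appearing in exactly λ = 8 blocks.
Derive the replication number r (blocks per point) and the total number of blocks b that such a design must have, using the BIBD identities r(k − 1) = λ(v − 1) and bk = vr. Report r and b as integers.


Any 2-(v, k, λ) BIBD satisfies two necessary conditions:
  (i)  Each point sits in r blocks, and counting incidences through any fixed point gives r(k − 1) = λ(v − 1), so r = λ(v − 1)/(k − 1).
  (ii) Total incidences bk = vr, so b = vr/k.
Step 1: r = λ(v − 1)/(k − 1) = 8·(99 − 1)/(9 − 1) = 8·98/8 = 784/8 = 98.
Step 2: b = vr/k = 99·98/9 = 9702/9 = 1078.
Check integrality: r = 98 ∈ Z ✓, b = 1078 ∈ Z ✓.
(These identities are necessary conditions: they determine r and b for any design with these parameters, but do not by themselves prove that one exists.)

r = 98, b = 1078.


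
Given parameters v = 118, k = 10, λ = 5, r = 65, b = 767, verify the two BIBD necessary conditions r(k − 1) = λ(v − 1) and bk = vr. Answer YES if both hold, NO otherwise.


Condition (i): r(k − 1) = 65·9 = 585; λ(v − 1) = 5·117 = 585. Match? YES.
Condition (ii): bk = 767·10 = 7670; vr = 118·65 = 7670. Match? YES.
Both conditions hold? YES.

YES


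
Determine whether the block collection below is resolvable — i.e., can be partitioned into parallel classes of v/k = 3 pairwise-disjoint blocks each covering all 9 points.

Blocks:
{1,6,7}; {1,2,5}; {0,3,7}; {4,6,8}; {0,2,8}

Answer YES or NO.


v = 9, block size k = 3, number of blocks = 5.
For resolvability, blocks must partition into parallel classes of size v/k = 3.
Total blocks must therefore be a multiple of 3: 5 = 3·1 + 2 ⇒ not divisible ✗.
Resolvable? NO.

NO


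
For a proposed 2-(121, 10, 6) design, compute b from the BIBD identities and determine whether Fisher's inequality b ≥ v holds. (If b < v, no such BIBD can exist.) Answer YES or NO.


b = λv(v − 1)/(k(k − 1)) = 6·121·120/(10·9) = 87120/90 = 968.
Compare with v = 121: b ≥ v, so Fisher's inequality holds.

YES


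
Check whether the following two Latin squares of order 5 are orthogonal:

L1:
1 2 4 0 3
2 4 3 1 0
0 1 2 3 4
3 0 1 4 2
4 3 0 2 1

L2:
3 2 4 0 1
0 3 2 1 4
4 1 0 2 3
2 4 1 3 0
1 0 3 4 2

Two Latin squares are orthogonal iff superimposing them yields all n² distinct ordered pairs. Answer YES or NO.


Form the n² = 25 superimposed pairs (L1[i][j], L2[i][j]), row by row (rows and columns indexed from 0):
row 0: (1,3) (2,2) (4,4) (0,0) (3,1)
row 1: (2,0) (4,3) (3,2) (1,1) (0,4)
row 2: (0,4) (1,1) (2,0) (3,2) (4,3)
row 3: (3,2) (0,4) (1,1) (4,3) (2,0)
row 4: (4,1) (3,0) (0,3) (2,4) (1,2)
Orthogonality requires all 25 pairs distinct.
But the pair (0,4) repeats: cell (1,4) has L1 = 0, L2 = 4, and cell (2,0) has L1 = 0, L2 = 4.
A repeated pair means some other pair never occurs (only 15 distinct pairs out of 25), so the squares are not orthogonal.
Conclusion: NO.

NO


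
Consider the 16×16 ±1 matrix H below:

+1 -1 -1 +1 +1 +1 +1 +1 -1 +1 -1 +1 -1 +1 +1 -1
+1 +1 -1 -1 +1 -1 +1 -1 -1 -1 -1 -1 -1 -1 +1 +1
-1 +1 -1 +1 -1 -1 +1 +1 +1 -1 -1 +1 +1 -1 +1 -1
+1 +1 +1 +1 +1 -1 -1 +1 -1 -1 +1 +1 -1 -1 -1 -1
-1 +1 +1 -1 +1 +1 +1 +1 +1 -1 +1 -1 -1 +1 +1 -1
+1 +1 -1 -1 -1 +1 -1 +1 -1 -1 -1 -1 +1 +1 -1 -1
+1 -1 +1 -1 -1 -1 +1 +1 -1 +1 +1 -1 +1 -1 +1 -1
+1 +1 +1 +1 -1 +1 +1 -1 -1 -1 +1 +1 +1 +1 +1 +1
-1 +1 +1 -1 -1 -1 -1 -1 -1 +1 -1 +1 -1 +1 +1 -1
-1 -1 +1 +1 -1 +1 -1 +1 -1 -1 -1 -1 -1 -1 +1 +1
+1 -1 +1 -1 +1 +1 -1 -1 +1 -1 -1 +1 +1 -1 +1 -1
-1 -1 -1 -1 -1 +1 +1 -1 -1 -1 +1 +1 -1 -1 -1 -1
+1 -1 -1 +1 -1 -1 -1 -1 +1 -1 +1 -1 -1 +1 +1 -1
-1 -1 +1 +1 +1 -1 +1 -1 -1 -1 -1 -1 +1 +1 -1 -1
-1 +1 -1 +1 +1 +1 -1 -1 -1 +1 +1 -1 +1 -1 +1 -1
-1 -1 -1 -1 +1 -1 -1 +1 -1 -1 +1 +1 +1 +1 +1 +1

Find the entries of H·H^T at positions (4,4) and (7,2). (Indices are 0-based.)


Row 2 of H: [-1, 1, -1, 1, -1, -1, 1, 1, 1, -1, -1, 1, 1, -1, 1, -1].
Row 4 of H: [-1, 1, 1, -1, 1, 1, 1, 1, 1, -1, 1, -1, -1, 1, 1, -1].
Row 7 of H: [1, 1, 1, 1, -1, 1, 1, -1, -1, -1, 1, 1, 1, 1, 1, 1].
(H·H^T)[4][4] = Σ_j H[4][j]·H[4][j] = (-1)² + (1)² + (1)² + (-1)² + (1)² + (1)² + (1)² + (1)² + (1)² + (-1)² + (1)² + (-1)² + (-1)² + (1)² + (1)² + (-1)² = 1 + 1 + 1 + 1 + 1 + 1 + 1 + 1 + 1 + 1 + 1 + 1 + 1 + 1 + 1 + 1 = 16.
(H·H^T)[7][2] = Σ_j H[7][j]·H[2][j] = (1)·(-1) + (1)·(1) + (1)·(-1) + (1)·(1) + (-1)·(-1) + (1)·(-1) + (1)·(1) + (-1)·(1) + (-1)·(1) + (-1)·(-1) + (1)·(-1) + (1)·(1) + (1)·(1) + (1)·(-1) + (1)·(1) + (1)·(-1) = -1 + 1 + -1 + 1 + 1 + -1 + 1 + -1 + -1 + 1 + -1 + 1 + 1 + -1 + 1 + -1 = 0.
So rows 7 and 2 are orthogonal; the diagonal entry equals n = 16.

(4,4) entry = 16; (7,2) entry = 0.


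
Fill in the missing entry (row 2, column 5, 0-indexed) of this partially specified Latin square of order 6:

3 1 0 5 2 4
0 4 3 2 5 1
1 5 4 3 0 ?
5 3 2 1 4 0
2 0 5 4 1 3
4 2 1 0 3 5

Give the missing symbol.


Row 2 contains symbols [0, 1, 3, 4, 5] — missing [2].
Column 5 contains symbols [0, 1, 3, 4, 5] — missing [2].
The missing symbol must appear in both missing sets; intersection = [2].
Therefore the hidden value is 2.

Missing value = 2.


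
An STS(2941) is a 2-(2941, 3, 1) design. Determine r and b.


An STS(v) is a 2-(v, 3, 1) BIBD: block size k = 3, λ = 1.
Replication: r(k − 1) = λ(v − 1) ⇒ r·2 = 2941 − 1 = 2940 ⇒ r = 1470.
Block count: bk = vr ⇒ b·3 = 2941·1470 = 4323270 ⇒ b = 1441090.
(Check via b = v(v − 1)/6 = 2941·2940/6 = 8646540/6 = 1441090.)

r = 1470, b = 1441090.


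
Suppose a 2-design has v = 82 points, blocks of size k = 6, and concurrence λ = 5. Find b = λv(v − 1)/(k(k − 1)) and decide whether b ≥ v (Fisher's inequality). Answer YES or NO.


r = λ(v − 1)/(k − 1) = 5·81/5 = 81.
b = vr/k = 82·81/6 = 1107.
Fisher's inequality: b ≥ v ⇔ 1107 ≥ 82? YES.

YES


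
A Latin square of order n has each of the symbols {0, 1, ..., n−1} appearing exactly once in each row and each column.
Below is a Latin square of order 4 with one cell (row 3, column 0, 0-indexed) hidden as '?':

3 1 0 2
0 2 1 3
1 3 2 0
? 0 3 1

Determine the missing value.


Row 3 contains symbols [0, 1, 3] — missing [2].
Column 0 contains symbols [0, 1, 3] — missing [2].
The missing symbol must appear in both missing sets; intersection = [2].
Therefore the hidden value is 2.

Missing value = 2.


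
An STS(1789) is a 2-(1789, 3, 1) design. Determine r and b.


An STS(v) is a 2-(v, 3, 1) BIBD: block size k = 3, λ = 1.
Replication: r(k − 1) = λ(v − 1) ⇒ r·2 = 1789 − 1 = 1788 ⇒ r = 894.
Block count: bk = vr ⇒ b·3 = 1789·894 = 1599366 ⇒ b = 533122.
(Check via b = v(v − 1)/6 = 1789·1788/6 = 3198732/6 = 533122.)

r = 894, b = 533122.


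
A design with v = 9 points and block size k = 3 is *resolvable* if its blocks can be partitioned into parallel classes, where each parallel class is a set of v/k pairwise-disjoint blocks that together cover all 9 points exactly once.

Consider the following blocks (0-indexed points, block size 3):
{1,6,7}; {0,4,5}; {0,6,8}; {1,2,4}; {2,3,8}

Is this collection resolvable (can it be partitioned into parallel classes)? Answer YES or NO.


v = 9, block size k = 3, number of blocks = 5.
For resolvability, blocks must partition into parallel classes of size v/k = 3.
Total blocks must therefore be a multiple of 3: 5 = 3·1 + 2 ⇒ not divisible ✗.
Resolvable? NO.

NO


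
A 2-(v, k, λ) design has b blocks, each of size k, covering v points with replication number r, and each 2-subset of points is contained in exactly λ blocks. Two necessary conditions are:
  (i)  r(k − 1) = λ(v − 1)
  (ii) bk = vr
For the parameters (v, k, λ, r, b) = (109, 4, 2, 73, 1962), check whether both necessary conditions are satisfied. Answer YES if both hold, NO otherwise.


Condition (i): r(k − 1) = 73·3 = 219; λ(v − 1) = 2·108 = 216. Match? NO.
Condition (ii): bk = 1962·4 = 7848; vr = 109·73 = 7957. Match? NO.
Both conditions hold? NO.

NO


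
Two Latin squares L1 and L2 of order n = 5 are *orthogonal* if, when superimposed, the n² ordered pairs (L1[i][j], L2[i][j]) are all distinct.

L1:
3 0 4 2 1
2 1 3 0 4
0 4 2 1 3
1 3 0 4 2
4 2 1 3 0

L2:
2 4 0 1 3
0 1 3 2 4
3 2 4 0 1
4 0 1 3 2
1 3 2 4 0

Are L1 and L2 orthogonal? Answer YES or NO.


Form the n² = 25 superimposed pairs (L1[i][j], L2[i][j]), row by row (rows and columns indexed from 0):
row 0: (3,2) (0,4) (4,0) (2,1) (1,3)
row 1: (2,0) (1,1) (3,3) (0,2) (4,4)
row 2: (0,3) (4,2) (2,4) (1,0) (3,1)
row 3: (1,4) (3,0) (0,1) (4,3) (2,2)
row 4: (4,1) (2,3) (1,2) (3,4) (0,0)
Orthogonality requires all 25 pairs distinct.
Check by first coordinate: for each symbol s of L1, list the L2 entries in the n cells where L1 = s; they must all differ.
  L1 = 0: L2 entries (in reading order) 4, 2, 3, 1, 0 — all 5 distinct ✓
  L1 = 1: L2 entries (in reading order) 3, 1, 0, 4, 2 — all 5 distinct ✓
  L1 = 2: L2 entries (in reading order) 1, 0, 4, 2, 3 — all 5 distinct ✓
  L1 = 3: L2 entries (in reading order) 2, 3, 1, 0, 4 — all 5 distinct ✓
  L1 = 4: L2 entries (in reading order) 0, 4, 2, 3, 1 — all 5 distinct ✓
Every symbol of L1 meets every symbol of L2 exactly once, so all 25 pairs are distinct (25 of 25).
Conclusion: YES.

YES


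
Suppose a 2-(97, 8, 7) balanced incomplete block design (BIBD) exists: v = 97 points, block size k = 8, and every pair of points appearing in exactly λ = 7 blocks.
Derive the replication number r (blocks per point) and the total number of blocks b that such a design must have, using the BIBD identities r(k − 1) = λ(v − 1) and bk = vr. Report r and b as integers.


Any 2-(v, k, λ) BIBD satisfies two necessary conditions:
  (i)  Each point sits in r blocks, and counting incidences through any fixed point gives r(k − 1) = λ(v − 1), so r = λ(v − 1)/(k − 1).
  (ii) Total incidences bk = vr, so b = vr/k.
Step 1: r = λ(v − 1)/(k − 1) = 7·(97 − 1)/(8 − 1) = 7·96/7 = 672/7 = 96.
Step 2: b = vr/k = 97·96/8 = 9312/8 = 1164.
Check integrality: r = 96 ∈ Z ✓, b = 1164 ∈ Z ✓.
(These identities are necessary conditions: they determine r and b for any design with these parameters, but do not by themselves prove that one exists.)

r = 96, b = 1164.


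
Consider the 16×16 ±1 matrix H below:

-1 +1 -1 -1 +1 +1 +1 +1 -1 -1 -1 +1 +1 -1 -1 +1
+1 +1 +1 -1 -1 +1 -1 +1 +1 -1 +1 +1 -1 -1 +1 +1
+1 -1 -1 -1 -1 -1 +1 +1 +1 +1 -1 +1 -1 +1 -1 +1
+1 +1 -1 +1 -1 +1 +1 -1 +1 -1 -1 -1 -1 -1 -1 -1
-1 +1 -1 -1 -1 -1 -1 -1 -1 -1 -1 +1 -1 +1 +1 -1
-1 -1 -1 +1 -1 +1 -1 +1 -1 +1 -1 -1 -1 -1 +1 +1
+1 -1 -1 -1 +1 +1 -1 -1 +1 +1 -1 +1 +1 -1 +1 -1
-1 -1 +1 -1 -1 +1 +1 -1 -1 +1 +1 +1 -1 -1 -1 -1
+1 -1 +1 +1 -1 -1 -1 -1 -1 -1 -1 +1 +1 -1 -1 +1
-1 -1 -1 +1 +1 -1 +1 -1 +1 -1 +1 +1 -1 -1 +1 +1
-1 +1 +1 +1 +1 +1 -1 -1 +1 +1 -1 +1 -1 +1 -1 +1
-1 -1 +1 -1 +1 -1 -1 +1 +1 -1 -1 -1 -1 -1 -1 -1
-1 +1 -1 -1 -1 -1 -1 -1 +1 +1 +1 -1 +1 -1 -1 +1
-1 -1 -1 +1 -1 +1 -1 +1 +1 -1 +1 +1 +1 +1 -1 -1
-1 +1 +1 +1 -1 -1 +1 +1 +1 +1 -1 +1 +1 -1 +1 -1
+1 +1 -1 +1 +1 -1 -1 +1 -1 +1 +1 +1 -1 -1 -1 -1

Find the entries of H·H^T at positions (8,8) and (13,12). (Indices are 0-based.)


Row 8 of H: [1, -1, 1, 1, -1, -1, -1, -1, -1, -1, -1, 1, 1, -1, -1, 1].
Row 12 of H: [-1, 1, -1, -1, -1, -1, -1, -1, 1, 1, 1, -1, 1, -1, -1, 1].
Row 13 of H: [-1, -1, -1, 1, -1, 1, -1, 1, 1, -1, 1, 1, 1, 1, -1, -1].
(H·H^T)[8][8] = Σ_j H[8][j]·H[8][j] = (1)² + (-1)² + (1)² + (1)² + (-1)² + (-1)² + (-1)² + (-1)² + (-1)² + (-1)² + (-1)² + (1)² + (1)² + (-1)² + (-1)² + (1)² = 1 + 1 + 1 + 1 + 1 + 1 + 1 + 1 + 1 + 1 + 1 + 1 + 1 + 1 + 1 + 1 = 16.
(H·H^T)[13][12] = Σ_j H[13][j]·H[12][j] = (-1)·(-1) + (-1)·(1) + (-1)·(-1) + (1)·(-1) + (-1)·(-1) + (1)·(-1) + (-1)·(-1) + (1)·(-1) + (1)·(1) + (-1)·(1) + (1)·(1) + (1)·(-1) + (1)·(1) + (1)·(-1) + (-1)·(-1) + (-1)·(1) = 1 + -1 + 1 + -1 + 1 + -1 + 1 + -1 + 1 + -1 + 1 + -1 + 1 + -1 + 1 + -1 = 0.
So rows 13 and 12 are orthogonal; the diagonal entry equals n = 16.

(8,8) entry = 16; (13,12) entry = 0.


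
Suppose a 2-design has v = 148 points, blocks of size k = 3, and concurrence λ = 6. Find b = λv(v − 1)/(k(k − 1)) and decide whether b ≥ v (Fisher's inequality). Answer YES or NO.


b = λv(v − 1)/(k(k − 1)) = 6·148·147/(3·2) = 130536/6 = 21756.
Compare with v = 148: b ≥ v, so Fisher's inequality holds.

YES


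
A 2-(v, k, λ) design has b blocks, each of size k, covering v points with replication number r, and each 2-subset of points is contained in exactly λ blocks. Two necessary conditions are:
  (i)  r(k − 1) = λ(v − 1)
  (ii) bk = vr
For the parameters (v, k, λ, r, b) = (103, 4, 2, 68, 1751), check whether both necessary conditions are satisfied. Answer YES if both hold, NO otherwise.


Condition (i): r(k − 1) = 68·3 = 204; λ(v − 1) = 2·102 = 204. Match? YES.
Condition (ii): bk = 1751·4 = 7004; vr = 103·68 = 7004. Match? YES.
Both conditions hold? YES.

YES


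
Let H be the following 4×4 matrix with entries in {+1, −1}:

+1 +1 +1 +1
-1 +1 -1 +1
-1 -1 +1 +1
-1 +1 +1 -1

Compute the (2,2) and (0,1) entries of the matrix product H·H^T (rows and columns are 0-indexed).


Row 0 of H: [1, 1, 1, 1].
Row 1 of H: [-1, 1, -1, 1].
Row 2 of H: [-1, -1, 1, 1].
(H·H^T)[2][2] = Σ_j H[2][j]·H[2][j] = (-1)² + (-1)² + (1)² + (1)² = 1 + 1 + 1 + 1 = 4.
(H·H^T)[0][1] = Σ_j H[0][j]·H[1][j] = (1)·(-1) + (1)·(1) + (1)·(-1) + (1)·(1) = -1 + 1 + -1 + 1 = 0.
So rows 0 and 1 are orthogonal; the diagonal entry equals n = 4.

(2,2) entry = 4; (0,1) entry = 0.


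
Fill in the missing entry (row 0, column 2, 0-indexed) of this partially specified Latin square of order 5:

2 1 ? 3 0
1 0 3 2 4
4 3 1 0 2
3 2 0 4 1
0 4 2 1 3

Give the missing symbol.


Row 0 contains symbols [0, 1, 2, 3] — missing [4].
Column 2 contains symbols [0, 1, 2, 3] — missing [4].
The missing symbol must appear in both missing sets; intersection = [4].
Therefore the hidden value is 4.

Missing value = 4.


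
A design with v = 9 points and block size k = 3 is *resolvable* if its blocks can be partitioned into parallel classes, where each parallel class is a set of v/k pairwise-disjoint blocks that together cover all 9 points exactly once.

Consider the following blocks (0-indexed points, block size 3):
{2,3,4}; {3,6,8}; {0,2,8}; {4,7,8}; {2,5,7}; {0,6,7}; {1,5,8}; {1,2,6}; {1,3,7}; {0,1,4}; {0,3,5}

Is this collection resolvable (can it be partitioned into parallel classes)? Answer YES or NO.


v = 9, block size k = 3, number of blocks = 11.
For resolvability, blocks must partition into parallel classes of size v/k = 3.
Total blocks must therefore be a multiple of 3: 11 = 3·3 + 2 ⇒ not divisible ✗.
Resolvable? NO.

NO


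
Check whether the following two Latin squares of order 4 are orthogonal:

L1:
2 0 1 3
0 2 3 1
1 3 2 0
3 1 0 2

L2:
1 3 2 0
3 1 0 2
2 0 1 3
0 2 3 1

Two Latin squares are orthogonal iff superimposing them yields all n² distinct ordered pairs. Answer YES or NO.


Form the n² = 16 superimposed pairs (L1[i][j], L2[i][j]), row by row (rows and columns indexed from 0):
row 0: (2,1) (0,3) (1,2) (3,0)
row 1: (0,3) (2,1) (3,0) (1,2)
row 2: (1,2) (3,0) (2,1) (0,3)
row 3: (3,0) (1,2) (0,3) (2,1)
Orthogonality requires all 16 pairs distinct.
But the pair (0,3) repeats: cell (0,1) has L1 = 0, L2 = 3, and cell (1,0) has L1 = 0, L2 = 3.
A repeated pair means some other pair never occurs (only 4 distinct pairs out of 16), so the squares are not orthogonal.
Conclusion: NO.

NO


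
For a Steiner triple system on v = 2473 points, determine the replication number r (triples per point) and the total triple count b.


An STS(v) is a 2-(v, 3, 1) BIBD: block size k = 3, λ = 1.
Replication: r(k − 1) = λ(v − 1) ⇒ r·2 = 2473 − 1 = 2472 ⇒ r = 1236.
Block count: b = v(v − 1)/6 = 2473·2472/6 = 6113256/6 = 1018876.
(Check via bk = vr: 1018876·3 = 3056628 = 2473·1236 = 3056628 ✓.)

r = 1236, b = 1018876.


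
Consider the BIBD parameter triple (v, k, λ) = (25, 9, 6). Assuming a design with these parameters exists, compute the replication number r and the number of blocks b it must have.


Any 2-(v, k, λ) BIBD satisfies two necessary conditions:
  (i)  Each point sits in r blocks, and counting incidences through any fixed point gives r(k − 1) = λ(v − 1), so r = λ(v − 1)/(k − 1).
  (ii) Total incidences bk = vr, so b = vr/k.
Step 1: r = λ(v − 1)/(k − 1) = 6·(25 − 1)/(9 − 1) = 6·24/8 = 144/8 = 18.
Step 2: b = vr/k = 25·18/9 = 450/9 = 50.
Check integrality: r = 18 ∈ Z ✓, b = 50 ∈ Z ✓.
(These identities are necessary conditions: they determine r and b for any design with these parameters, but do not by themselves prove that one exists.)

r = 18, b = 50.


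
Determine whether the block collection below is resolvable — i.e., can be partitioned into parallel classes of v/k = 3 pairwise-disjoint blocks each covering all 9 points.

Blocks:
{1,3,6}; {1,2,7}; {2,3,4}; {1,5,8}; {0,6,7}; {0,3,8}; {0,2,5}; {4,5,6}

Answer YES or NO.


v = 9, block size k = 3, number of blocks = 8.
For resolvability, blocks must partition into parallel classes of size v/k = 3.
Total blocks must therefore be a multiple of 3: 8 = 3·2 + 2 ⇒ not divisible ✗.
Resolvable? NO.

NO


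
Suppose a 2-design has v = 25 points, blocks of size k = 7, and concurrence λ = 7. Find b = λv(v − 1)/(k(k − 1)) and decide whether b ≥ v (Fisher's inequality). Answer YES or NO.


b = λv(v − 1)/(k(k − 1)) = 7·25·24/(7·6) = 4200/42 = 100.
Compare with v = 25: b ≥ v, so Fisher's inequality holds.

YES


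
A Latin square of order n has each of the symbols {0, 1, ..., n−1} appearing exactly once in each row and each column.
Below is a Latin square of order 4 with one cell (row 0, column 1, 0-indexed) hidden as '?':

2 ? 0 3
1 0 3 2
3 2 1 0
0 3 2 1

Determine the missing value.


Row 0 contains symbols [0, 2, 3] — missing [1].
Column 1 contains symbols [0, 2, 3] — missing [1].
The missing symbol must appear in both missing sets; intersection = [1].
Therefore the hidden value is 1.

Missing value = 1.


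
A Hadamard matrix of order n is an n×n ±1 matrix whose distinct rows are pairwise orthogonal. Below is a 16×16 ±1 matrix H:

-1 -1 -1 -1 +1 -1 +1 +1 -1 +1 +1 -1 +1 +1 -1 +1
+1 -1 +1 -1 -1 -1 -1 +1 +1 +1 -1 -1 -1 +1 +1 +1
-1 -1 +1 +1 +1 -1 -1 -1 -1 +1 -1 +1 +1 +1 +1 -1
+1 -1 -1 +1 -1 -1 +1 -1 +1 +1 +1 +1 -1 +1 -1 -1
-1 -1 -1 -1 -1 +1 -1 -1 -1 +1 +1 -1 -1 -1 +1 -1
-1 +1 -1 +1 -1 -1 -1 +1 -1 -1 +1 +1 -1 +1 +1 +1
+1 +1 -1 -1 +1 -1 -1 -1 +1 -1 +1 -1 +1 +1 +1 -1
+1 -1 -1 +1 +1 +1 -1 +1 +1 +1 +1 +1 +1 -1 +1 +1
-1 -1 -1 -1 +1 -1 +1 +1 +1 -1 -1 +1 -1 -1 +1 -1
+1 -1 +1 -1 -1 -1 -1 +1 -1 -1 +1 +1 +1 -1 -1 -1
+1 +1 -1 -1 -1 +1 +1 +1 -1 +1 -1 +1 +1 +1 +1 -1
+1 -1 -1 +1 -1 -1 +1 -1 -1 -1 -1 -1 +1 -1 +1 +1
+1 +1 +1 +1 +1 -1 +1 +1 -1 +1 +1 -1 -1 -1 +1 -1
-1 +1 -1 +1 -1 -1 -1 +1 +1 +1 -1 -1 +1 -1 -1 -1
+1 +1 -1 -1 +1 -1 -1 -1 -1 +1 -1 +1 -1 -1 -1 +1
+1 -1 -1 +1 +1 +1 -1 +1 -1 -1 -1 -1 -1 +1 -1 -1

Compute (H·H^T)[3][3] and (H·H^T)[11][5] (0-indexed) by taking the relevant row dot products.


Row 3 of H: [1, -1, -1, 1, -1, -1, 1, -1, 1, 1, 1, 1, -1, 1, -1, -1].
Row 5 of H: [-1, 1, -1, 1, -1, -1, -1, 1, -1, -1, 1, 1, -1, 1, 1, 1].
Row 11 of H: [1, -1, -1, 1, -1, -1, 1, -1, -1, -1, -1, -1, 1, -1, 1, 1].
(H·H^T)[3][3] = Σ_j H[3][j]·H[3][j] = (1)² + (-1)² + (-1)² + (1)² + (-1)² + (-1)² + (1)² + (-1)² + (1)² + (1)² + (1)² + (1)² + (-1)² + (1)² + (-1)² + (-1)² = 1 + 1 + 1 + 1 + 1 + 1 + 1 + 1 + 1 + 1 + 1 + 1 + 1 + 1 + 1 + 1 = 16.
(H·H^T)[11][5] = Σ_j H[11][j]·H[5][j] = (1)·(-1) + (-1)·(1) + (-1)·(-1) + (1)·(1) + (-1)·(-1) + (-1)·(-1) + (1)·(-1) + (-1)·(1) + (-1)·(-1) + (-1)·(-1) + (-1)·(1) + (-1)·(1) + (1)·(-1) + (-1)·(1) + (1)·(1) + (1)·(1) = -1 + -1 + 1 + 1 + 1 + 1 + -1 + -1 + 1 + 1 + -1 + -1 + -1 + -1 + 1 + 1 = 0.
So rows 11 and 5 are orthogonal; the diagonal entry equals n = 16.

(3,3) entry = 16; (11,5) entry = 0.


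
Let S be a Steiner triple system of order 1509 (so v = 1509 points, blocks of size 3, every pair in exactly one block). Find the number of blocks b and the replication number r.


An STS(v) is a 2-(v, 3, 1) BIBD: block size k = 3, λ = 1.
Replication: r(k − 1) = λ(v − 1) ⇒ r·2 = 1509 − 1 = 1508 ⇒ r = 754.
Block count: b = v(v − 1)/6 = 1509·1508/6 = 2275572/6 = 379262.

r = 754, b = 379262.


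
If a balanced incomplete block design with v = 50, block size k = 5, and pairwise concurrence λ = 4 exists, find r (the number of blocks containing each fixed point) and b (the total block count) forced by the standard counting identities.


Any 2-(v, k, λ) BIBD satisfies two necessary conditions:
  (i)  Each point sits in r blocks, and counting incidences through any fixed point gives r(k − 1) = λ(v − 1), so r = λ(v − 1)/(k − 1).
  (ii) Total incidences bk = vr, so b = vr/k.
Step 1: r = λ(v − 1)/(k − 1) = 4·(50 − 1)/(5 − 1) = 4·49/4 = 196/4 = 49.
Step 2: b = vr/k = 50·49/5 = 2450/5 = 490.
Check integrality: r = 49 ∈ Z ✓, b = 490 ∈ Z ✓.
(These identities are necessary conditions: they determine r and b for any design with these parameters, but do not by themselves prove that one exists.)

r = 49, b = 490.


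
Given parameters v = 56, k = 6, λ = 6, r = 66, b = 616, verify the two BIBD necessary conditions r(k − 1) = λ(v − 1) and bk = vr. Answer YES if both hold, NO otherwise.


Condition (i): r(k − 1) = 66·5 = 330; λ(v − 1) = 6·55 = 330. Match? YES.
Condition (ii): bk = 616·6 = 3696; vr = 56·66 = 3696. Match? YES.
Both conditions hold? YES.

YES


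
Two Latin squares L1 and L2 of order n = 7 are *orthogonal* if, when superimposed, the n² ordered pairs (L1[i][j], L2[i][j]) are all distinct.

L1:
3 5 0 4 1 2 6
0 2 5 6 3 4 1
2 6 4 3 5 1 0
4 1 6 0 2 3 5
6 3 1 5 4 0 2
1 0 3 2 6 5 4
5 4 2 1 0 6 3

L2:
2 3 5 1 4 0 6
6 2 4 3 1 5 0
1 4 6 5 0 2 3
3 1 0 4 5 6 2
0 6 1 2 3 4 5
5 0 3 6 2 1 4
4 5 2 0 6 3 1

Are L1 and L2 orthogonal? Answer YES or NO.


Form the n² = 49 superimposed pairs (L1[i][j], L2[i][j]), row by row (rows and columns indexed from 0):
row 0: (3,2) (5,3) (0,5) (4,1) (1,4) (2,0) (6,6)
row 1: (0,6) (2,2) (5,4) (6,3) (3,1) (4,5) (1,0)
row 2: (2,1) (6,4) (4,6) (3,5) (5,0) (1,2) (0,3)
row 3: (4,3) (1,1) (6,0) (0,4) (2,5) (3,6) (5,2)
row 4: (6,0) (3,6) (1,1) (5,2) (4,3) (0,4) (2,5)
row 5: (1,5) (0,0) (3,3) (2,6) (6,2) (5,1) (4,4)
row 6: (5,4) (4,5) (2,2) (1,0) (0,6) (6,3) (3,1)
Orthogonality requires all 49 pairs distinct.
But the pair (6,0) repeats: cell (3,2) has L1 = 6, L2 = 0, and cell (4,0) has L1 = 6, L2 = 0.
A repeated pair means some other pair never occurs (only 35 distinct pairs out of 49), so the squares are not orthogonal.
Conclusion: NO.

NO


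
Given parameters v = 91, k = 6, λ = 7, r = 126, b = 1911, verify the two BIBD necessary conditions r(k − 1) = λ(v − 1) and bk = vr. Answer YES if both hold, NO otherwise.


Condition (i): r(k − 1) = 126·5 = 630; λ(v − 1) = 7·90 = 630. Match? YES.
Condition (ii): bk = 1911·6 = 11466; vr = 91·126 = 11466. Match? YES.
Both conditions hold? YES.

YES


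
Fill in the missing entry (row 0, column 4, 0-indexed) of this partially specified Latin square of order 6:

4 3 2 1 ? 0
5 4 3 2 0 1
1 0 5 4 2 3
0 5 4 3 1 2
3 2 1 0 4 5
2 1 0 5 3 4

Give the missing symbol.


Row 0 contains symbols [0, 1, 2, 3, 4] — missing [5].
Column 4 contains symbols [0, 1, 2, 3, 4] — missing [5].
The missing symbol must appear in both missing sets; intersection = [5].
Therefore the hidden value is 5.

Missing value = 5.
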